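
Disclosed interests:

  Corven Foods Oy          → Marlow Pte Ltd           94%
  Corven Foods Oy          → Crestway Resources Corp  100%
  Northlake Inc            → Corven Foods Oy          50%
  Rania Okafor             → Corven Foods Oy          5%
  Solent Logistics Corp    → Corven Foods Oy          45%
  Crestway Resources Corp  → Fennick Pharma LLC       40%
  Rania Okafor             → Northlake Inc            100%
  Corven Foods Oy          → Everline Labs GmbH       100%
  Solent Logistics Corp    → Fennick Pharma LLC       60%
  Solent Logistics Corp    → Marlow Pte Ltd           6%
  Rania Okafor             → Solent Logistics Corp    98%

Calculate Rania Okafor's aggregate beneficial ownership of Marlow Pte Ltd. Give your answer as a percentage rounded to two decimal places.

99.03%

Rania reaches Marlow along 4 paths.
Via Solent: 98% × 6% = 5.88%.
Via Corven: 5% × 94% = 4.7%.
Via Solent → Corven: 98% × 45% × 94% = 41.454%.
Via Northlake → Corven: 100% × 50% × 94% = 47%.
Total: 5.88% + 4.7% + 41.454% + 47% = 99.034%.
Rounded: 99.03%.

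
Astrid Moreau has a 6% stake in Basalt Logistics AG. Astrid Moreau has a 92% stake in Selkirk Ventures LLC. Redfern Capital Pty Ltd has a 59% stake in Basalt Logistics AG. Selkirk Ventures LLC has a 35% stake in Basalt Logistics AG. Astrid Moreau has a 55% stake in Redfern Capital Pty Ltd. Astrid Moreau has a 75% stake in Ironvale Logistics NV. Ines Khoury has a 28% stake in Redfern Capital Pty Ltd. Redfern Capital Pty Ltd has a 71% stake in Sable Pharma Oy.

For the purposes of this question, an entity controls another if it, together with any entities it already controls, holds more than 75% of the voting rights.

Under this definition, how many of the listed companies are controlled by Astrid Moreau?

Astrid holds 92% of Selkirk, so Astrid controls Selkirk.
No other company's threshold is met.
Astrid controls 1 company.

1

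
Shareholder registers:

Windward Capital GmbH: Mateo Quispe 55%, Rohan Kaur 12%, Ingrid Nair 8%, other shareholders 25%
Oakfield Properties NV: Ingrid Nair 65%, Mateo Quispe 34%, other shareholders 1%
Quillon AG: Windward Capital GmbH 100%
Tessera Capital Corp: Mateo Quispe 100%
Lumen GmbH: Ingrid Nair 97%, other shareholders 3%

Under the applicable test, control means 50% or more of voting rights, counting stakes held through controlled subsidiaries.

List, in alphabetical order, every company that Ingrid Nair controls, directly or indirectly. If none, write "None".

Ingrid holds 65% of Oakfield, so Ingrid controls Oakfield.
Ingrid holds 97% of Lumen, so Ingrid controls Lumen.
No other company's threshold is met.

Lumen GmbH, Oakfield Properties NV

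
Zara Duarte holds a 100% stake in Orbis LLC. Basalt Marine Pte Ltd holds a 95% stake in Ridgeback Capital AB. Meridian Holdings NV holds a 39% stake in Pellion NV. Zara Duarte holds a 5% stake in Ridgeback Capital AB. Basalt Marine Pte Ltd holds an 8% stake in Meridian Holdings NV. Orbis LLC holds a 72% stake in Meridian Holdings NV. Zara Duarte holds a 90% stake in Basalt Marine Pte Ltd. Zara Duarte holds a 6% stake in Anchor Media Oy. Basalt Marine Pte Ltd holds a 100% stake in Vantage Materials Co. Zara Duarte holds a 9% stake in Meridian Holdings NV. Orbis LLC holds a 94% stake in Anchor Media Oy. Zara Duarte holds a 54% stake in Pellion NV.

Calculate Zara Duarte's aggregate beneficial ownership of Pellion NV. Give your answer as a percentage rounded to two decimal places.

88.40%

Zara reaches Pellion along 4 paths.
Via Basalt → Meridian: 90% × 8% × 39% = 2.808%.
Via Orbis → Meridian: 100% × 72% × 39% = 28.08%.
Via Meridian: 9% × 39% = 3.51%.
Direct stake: 54% = 54%.
Total: 2.808% + 28.08% + 3.51% + 54% = 88.398%.
Rounded: 88.40%.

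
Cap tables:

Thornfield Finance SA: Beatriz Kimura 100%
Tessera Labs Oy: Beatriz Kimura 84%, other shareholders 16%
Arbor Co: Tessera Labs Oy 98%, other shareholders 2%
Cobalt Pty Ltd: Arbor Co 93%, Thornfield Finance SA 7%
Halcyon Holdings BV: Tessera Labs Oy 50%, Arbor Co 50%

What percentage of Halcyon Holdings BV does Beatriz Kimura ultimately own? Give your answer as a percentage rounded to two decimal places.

Beatriz reaches Halcyon along 2 paths.
Via Tessera: 84% × 50% = 42%.
Via Tessera → Arbor: 84% × 98% × 50% = 41.16%.
Total: 42% + 41.16% = 83.16%.

83.16%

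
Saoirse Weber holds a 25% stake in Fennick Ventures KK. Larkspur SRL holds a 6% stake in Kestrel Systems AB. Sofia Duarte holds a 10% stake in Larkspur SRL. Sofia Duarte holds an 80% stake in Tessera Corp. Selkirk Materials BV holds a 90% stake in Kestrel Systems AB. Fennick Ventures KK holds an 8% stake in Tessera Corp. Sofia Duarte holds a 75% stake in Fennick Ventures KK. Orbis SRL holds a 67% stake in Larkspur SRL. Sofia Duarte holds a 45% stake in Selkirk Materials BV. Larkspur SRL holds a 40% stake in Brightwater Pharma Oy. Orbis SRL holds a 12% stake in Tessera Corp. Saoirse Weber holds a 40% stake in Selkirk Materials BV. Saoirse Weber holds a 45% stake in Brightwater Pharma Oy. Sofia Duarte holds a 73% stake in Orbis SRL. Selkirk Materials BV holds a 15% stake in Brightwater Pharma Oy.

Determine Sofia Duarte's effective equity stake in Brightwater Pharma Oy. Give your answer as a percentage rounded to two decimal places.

Sofia reaches Brightwater along 3 paths.
Via Orbis → Larkspur: 73% × 67% × 40% = 19.564%.
Via Larkspur: 10% × 40% = 4%.
Via Selkirk: 45% × 15% = 6.75%.
Total: 19.564% + 4% + 6.75% = 30.314%.
Rounded: 30.31%.

30.31%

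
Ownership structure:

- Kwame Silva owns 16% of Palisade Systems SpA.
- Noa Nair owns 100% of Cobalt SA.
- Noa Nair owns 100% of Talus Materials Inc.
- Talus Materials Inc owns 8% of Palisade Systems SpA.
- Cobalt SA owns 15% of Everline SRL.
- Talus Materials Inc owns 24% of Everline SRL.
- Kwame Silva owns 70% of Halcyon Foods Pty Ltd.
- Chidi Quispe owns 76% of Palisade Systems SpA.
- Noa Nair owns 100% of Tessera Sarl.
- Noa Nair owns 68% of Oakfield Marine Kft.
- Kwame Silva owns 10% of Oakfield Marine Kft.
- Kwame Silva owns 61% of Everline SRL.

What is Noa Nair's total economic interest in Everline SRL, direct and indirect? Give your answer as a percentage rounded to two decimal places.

39.00%

Noa reaches Everline along 2 paths.
Via Cobalt: 100% × 15% = 15%.
Via Talus: 100% × 24% = 24%.
Total: 15% + 24% = 39%.
Rounded: 39.00%.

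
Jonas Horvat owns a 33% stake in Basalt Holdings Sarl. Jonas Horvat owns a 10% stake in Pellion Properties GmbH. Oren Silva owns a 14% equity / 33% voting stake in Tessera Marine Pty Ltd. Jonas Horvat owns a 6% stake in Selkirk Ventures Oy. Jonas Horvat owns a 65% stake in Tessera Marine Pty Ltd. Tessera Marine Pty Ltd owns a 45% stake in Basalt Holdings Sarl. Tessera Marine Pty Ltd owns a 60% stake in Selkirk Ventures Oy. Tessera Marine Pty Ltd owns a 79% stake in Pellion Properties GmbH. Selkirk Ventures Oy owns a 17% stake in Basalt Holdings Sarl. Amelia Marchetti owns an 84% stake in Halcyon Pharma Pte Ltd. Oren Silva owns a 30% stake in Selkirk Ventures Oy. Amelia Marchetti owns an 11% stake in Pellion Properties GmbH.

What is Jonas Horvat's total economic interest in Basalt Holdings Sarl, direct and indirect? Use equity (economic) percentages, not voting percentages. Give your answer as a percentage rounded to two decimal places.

69.90%

Jonas reaches Basalt along 4 paths.
Direct stake: 33% = 33%.
Via Tessera: 65% × 45% = 29.25%.
Via Tessera → Selkirk: 65% × 60% × 17% = 6.63%.
Via Selkirk: 6% × 17% = 1.02%.
Total: 33% + 29.25% + 6.63% + 1.02% = 69.9%.
Rounded: 69.90%.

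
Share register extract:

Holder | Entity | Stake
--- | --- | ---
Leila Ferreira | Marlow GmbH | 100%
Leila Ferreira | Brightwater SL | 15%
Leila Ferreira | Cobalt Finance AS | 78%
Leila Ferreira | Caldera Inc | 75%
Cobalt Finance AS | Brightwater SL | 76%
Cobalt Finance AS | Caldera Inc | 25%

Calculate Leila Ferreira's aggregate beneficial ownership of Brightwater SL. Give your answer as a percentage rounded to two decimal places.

74.28%

Leila reaches Brightwater along 2 paths.
Direct stake: 15% = 15%.
Via Cobalt: 78% × 76% = 59.28%.
Total: 15% + 59.28% = 74.28%.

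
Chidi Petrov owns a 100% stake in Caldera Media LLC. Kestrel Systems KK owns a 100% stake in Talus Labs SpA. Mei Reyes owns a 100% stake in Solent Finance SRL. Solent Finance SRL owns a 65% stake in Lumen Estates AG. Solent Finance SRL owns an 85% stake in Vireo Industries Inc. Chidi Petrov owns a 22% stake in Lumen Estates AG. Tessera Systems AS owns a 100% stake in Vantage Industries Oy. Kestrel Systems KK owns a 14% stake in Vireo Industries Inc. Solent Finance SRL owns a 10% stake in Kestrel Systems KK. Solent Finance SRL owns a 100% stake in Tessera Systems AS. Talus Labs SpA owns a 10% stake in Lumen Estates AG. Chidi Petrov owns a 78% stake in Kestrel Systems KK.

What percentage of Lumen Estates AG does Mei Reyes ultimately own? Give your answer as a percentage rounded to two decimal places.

Mei reaches Lumen along 2 paths.
Via Solent → Kestrel → Talus: 100% × 10% × 100% × 10% = 1%.
Via Solent: 100% × 65% = 65%.
Total: 1% + 65% = 66%.
Rounded: 66.00%.

66.00%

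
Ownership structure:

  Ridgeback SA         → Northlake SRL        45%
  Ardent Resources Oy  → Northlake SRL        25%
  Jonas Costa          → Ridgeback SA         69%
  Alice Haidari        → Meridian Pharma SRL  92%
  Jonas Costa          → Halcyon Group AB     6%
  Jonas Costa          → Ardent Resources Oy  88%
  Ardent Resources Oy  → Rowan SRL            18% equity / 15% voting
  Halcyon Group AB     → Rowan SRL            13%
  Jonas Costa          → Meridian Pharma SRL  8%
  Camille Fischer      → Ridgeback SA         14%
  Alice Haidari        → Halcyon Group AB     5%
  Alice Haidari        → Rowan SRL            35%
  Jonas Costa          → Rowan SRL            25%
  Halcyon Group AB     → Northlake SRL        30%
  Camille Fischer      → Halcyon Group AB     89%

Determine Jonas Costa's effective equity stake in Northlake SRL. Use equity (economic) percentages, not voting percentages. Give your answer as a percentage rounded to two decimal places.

54.85%

Jonas reaches Northlake along 3 paths.
Via Ridgeback: 69% × 45% = 31.05%.
Via Halcyon: 6% × 30% = 1.8%.
Via Ardent: 88% × 25% = 22%.
Total: 31.05% + 1.8% + 22% = 54.85%.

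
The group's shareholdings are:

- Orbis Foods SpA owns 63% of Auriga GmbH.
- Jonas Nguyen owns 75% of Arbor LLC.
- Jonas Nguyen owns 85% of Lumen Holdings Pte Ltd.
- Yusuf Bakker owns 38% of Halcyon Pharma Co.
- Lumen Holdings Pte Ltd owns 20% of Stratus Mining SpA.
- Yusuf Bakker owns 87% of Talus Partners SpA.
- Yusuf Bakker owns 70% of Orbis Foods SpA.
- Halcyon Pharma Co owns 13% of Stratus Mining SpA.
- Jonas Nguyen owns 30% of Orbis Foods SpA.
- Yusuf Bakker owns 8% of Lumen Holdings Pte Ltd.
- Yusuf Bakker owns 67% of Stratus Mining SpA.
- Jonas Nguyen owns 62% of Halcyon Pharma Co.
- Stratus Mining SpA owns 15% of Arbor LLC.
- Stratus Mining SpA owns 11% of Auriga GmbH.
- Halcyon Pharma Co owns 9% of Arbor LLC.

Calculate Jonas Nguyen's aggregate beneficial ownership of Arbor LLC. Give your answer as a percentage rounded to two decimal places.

Jonas reaches Arbor along 4 paths.
Via Halcyon: 62% × 9% = 5.58%.
Direct stake: 75% = 75%.
Via Halcyon → Stratus: 62% × 13% × 15% = 1.209%.
Via Lumen → Stratus: 85% × 20% × 15% = 2.55%.
Total: 5.58% + 75% + 1.209% + 2.55% = 84.339%.
Rounded: 84.34%.

84.34%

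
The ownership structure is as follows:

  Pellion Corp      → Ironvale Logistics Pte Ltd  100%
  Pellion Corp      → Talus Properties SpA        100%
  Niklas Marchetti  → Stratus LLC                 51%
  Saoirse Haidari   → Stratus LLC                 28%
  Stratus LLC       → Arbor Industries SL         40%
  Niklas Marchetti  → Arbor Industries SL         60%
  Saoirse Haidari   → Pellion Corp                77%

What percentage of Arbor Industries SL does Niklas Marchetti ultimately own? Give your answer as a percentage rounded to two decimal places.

80.40%

Niklas reaches Arbor along 2 paths.
Direct stake: 60% = 60%.
Via Stratus: 51% × 40% = 20.4%.
Total: 60% + 20.4% = 80.4%.
Rounded: 80.40%.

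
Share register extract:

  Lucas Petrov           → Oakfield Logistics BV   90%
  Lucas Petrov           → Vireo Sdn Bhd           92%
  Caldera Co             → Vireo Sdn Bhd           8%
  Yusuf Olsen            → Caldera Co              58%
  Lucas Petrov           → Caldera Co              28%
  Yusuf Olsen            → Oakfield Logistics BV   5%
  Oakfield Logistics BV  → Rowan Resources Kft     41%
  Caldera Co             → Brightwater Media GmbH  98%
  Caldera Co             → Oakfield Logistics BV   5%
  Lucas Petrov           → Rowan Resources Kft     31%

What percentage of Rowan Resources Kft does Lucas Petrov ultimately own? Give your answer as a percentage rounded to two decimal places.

68.47%

Lucas reaches Rowan along 3 paths.
Direct stake: 31% = 31%.
Via Oakfield: 90% × 41% = 36.9%.
Via Caldera → Oakfield: 28% × 5% × 41% = 0.574%.
Total: 31% + 36.9% + 0.574% = 68.474%.
Rounded: 68.47%.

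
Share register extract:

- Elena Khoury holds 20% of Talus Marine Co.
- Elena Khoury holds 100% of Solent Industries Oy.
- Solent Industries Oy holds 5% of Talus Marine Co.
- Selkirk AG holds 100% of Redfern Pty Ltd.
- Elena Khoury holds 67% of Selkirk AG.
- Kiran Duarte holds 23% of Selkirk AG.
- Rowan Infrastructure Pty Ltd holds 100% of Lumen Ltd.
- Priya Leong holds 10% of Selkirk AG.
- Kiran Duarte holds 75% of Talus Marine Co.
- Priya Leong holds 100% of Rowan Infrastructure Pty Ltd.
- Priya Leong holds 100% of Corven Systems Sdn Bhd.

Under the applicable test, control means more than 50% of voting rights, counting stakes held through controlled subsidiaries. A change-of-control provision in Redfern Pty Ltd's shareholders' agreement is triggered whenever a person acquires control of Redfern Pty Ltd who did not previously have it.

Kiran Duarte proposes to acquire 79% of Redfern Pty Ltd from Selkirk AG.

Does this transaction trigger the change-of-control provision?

The purchase adds only to Kiran's holdings (Selkirk's stake shrinks), so Kiran is the only person who could newly come to control Redfern.
Kiran holds 75% of Talus, so Kiran controls Talus.
Neither Kiran nor any entity Kiran controls holds any voting interest in Redfern.
So before the transaction, Kiran does not control Redfern.
After the purchase, Kiran holds 79% of Redfern directly, and Selkirk's stake falls to 21%.
Kiran holds 79% of Redfern, so Kiran controls Redfern.
Kiran did not control Redfern before and does after, so the clause is triggered.

Yes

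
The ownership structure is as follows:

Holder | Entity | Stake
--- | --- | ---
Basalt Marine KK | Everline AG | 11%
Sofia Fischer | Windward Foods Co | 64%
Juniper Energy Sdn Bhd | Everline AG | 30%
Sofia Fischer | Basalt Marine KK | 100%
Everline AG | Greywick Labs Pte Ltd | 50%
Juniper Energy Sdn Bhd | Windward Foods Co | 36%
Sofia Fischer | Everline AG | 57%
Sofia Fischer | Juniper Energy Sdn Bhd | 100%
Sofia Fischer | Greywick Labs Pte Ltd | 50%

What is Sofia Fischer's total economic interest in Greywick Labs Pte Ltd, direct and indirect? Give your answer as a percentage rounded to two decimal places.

Sofia reaches Greywick along 4 paths.
Direct stake: 50% = 50%.
Via Juniper → Everline: 100% × 30% × 50% = 15%.
Via Everline: 57% × 50% = 28.5%.
Via Basalt → Everline: 100% × 11% × 50% = 5.5%.
Total: 50% + 15% + 28.5% + 5.5% = 99%.
Rounded: 99.00%.

99.00%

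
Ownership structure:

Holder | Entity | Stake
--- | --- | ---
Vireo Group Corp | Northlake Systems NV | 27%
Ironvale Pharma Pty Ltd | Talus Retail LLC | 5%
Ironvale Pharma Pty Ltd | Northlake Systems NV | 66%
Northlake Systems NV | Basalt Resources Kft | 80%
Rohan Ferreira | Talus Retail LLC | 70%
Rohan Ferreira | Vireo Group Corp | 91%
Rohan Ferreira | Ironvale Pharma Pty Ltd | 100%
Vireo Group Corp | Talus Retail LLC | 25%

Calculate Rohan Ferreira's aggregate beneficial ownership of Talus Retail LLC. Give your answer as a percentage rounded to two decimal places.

97.75%

Rohan reaches Talus along 3 paths.
Direct stake: 70% = 70%.
Via Ironvale: 100% × 5% = 5%.
Via Vireo: 91% × 25% = 22.75%.
Total: 70% + 5% + 22.75% = 97.75%.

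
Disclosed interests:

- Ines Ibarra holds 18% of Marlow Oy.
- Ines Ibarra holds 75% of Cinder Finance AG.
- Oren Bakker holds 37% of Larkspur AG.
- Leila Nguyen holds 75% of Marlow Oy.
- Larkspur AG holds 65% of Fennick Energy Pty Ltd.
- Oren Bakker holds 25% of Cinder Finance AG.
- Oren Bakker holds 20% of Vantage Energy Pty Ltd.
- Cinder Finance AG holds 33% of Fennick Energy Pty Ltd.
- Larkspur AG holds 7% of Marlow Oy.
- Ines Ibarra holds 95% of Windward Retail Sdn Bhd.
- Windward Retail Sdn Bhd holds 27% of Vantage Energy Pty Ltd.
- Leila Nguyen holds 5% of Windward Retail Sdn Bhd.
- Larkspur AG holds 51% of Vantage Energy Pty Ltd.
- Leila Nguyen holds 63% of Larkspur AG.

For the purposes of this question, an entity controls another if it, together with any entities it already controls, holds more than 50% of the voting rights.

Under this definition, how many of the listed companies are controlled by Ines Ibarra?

2

Ines holds 95% of Windward, so Ines controls Windward.
Ines holds 75% of Cinder, so Ines controls Cinder.
No other company's threshold is met.
Ines controls 2 companies.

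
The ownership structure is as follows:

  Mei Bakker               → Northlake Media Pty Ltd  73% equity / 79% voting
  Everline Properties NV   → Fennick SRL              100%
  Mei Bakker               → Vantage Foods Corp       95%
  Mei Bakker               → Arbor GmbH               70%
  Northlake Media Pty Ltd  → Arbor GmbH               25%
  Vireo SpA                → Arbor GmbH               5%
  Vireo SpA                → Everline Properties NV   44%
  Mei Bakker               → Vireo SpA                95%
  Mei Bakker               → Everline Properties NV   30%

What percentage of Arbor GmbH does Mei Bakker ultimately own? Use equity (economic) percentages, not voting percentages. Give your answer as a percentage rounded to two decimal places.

Mei reaches Arbor along 3 paths.
Via Vireo: 95% × 5% = 4.75%.
Via Northlake: 73% × 25% = 18.25%.
Direct stake: 70% = 70%.
Total: 4.75% + 18.25% + 70% = 93%.
Rounded: 93.00%.

93.00%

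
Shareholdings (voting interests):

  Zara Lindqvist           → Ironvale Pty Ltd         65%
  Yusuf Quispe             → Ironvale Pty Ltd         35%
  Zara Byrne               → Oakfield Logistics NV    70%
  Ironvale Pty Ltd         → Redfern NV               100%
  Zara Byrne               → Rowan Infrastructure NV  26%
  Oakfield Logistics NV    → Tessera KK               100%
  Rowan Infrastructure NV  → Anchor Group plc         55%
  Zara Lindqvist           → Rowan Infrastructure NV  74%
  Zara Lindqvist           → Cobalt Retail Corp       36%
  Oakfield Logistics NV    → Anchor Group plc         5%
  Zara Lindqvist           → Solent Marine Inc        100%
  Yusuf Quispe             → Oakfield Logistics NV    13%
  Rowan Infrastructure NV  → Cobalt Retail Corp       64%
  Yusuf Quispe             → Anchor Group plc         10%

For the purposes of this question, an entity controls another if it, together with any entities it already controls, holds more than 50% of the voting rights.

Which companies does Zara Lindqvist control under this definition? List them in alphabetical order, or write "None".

Zara Lindqvist holds 74% of Rowan, so Zara Lindqvist controls Rowan.
Zara Lindqvist holds 65% of Ironvale, so Zara Lindqvist controls Ironvale.
Rowan holds 55% of Anchor, so Zara Lindqvist controls Anchor.
Zara Lindqvist and Rowan together hold 36% + 64% = 100% of Cobalt, so Zara Lindqvist controls Cobalt.
Ironvale holds 100% of Redfern, so Zara Lindqvist controls Redfern.
Zara Lindqvist holds 100% of Solent, so Zara Lindqvist controls Solent.
No other company's threshold is met.

Anchor Group plc, Cobalt Retail Corp, Ironvale Pty Ltd, Redfern NV, Rowan Infrastructure NV, Solent Marine Inc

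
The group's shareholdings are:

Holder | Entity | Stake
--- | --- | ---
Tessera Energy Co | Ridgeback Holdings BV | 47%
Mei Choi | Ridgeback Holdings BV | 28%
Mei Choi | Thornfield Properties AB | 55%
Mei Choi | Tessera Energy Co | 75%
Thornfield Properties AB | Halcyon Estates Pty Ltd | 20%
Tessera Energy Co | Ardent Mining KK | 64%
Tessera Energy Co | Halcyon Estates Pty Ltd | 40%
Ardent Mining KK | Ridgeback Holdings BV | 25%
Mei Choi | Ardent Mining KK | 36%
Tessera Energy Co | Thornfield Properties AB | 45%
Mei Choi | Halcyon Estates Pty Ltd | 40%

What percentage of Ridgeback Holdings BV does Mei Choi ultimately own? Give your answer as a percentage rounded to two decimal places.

Mei reaches Ridgeback along 4 paths.
Via Tessera: 75% × 47% = 35.25%.
Direct stake: 28% = 28%.
Via Ardent: 36% × 25% = 9%.
Via Tessera → Ardent: 75% × 64% × 25% = 12%.
Total: 35.25% + 28% + 9% + 12% = 84.25%.

84.25%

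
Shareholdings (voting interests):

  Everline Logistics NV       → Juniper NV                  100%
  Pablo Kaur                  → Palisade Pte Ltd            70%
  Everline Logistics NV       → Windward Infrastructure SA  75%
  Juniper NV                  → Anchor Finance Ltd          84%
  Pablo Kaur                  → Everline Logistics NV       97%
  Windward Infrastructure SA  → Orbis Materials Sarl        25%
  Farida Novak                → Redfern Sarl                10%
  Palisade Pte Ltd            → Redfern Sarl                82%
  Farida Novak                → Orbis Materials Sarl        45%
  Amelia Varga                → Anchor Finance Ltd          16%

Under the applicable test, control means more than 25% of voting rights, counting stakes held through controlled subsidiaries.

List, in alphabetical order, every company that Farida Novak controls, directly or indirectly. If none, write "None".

Orbis Materials Sarl

Farida holds 45% of Orbis, so Farida controls Orbis.
No other company's threshold is met.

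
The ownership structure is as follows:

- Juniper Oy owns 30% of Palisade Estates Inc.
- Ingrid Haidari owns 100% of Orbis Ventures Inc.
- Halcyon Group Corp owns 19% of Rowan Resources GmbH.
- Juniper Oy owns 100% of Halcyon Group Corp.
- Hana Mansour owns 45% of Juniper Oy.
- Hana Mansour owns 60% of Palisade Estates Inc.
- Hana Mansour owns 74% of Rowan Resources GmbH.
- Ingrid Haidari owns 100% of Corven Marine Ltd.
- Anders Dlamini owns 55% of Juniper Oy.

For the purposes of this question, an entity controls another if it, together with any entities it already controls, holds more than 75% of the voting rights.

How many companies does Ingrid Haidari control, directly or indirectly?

2

Ingrid holds 100% of Orbis, so Ingrid controls Orbis.
Ingrid holds 100% of Corven, so Ingrid controls Corven.
No other company's threshold is met.
Ingrid controls 2 companies.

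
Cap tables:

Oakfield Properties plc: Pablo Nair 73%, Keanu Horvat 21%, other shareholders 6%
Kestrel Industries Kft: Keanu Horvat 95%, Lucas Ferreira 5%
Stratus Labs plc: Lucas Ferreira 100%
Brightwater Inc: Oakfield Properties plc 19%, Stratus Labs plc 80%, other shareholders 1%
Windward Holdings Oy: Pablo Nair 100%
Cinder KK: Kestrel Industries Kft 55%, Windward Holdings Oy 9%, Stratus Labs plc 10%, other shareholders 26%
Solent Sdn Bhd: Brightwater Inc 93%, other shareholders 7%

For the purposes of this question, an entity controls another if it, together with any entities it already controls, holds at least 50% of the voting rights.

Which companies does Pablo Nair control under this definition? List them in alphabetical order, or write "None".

Pablo holds 73% of Oakfield, so Pablo controls Oakfield.
Pablo holds 100% of Windward, so Pablo controls Windward.
No other company's threshold is met.

Oakfield Properties plc, Windward Holdings Oy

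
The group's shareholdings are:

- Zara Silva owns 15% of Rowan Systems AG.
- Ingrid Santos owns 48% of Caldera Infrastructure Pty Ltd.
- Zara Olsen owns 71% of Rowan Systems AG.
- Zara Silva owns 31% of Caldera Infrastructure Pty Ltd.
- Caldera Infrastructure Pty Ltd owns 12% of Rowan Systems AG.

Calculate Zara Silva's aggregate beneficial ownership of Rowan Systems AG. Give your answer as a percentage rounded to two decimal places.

18.72%

Zara Silva reaches Rowan along 2 paths.
Via Caldera: 31% × 12% = 3.72%.
Direct stake: 15% = 15%.
Total: 3.72% + 15% = 18.72%.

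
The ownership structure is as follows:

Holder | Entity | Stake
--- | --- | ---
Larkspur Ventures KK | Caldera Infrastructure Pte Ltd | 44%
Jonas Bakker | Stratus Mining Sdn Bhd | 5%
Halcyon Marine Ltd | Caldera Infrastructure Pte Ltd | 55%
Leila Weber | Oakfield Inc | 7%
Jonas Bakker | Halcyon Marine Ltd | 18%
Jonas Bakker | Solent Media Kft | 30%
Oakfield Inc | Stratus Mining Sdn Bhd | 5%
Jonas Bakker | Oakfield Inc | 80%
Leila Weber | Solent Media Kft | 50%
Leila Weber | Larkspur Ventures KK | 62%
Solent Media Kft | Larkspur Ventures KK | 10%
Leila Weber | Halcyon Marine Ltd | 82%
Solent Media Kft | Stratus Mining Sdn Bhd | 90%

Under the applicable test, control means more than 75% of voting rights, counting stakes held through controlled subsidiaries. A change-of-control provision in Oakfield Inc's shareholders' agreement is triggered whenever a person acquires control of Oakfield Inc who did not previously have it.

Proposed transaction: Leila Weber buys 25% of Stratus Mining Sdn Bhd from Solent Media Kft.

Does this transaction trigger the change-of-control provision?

The purchase adds only to Leila's holdings (Solent's stake shrinks), so Leila is the only person who could newly come to control Oakfield.
Leila holds 82% of Halcyon, so Leila controls Halcyon.
In Oakfield, Leila's side holds only 7%, not > 75%.
So before the transaction, Leila does not control Oakfield.
After the purchase, Leila holds 25% of Stratus directly, and Solent's stake falls to 65%.
Leila's side now holds 25% of Stratus, not > 75%, so Leila still does not control Stratus.
After the transaction, Leila's side holds 7% of Oakfield, not > 75%, so Leila still does not control Oakfield.
No new person acquires control, so the clause is not triggered.

No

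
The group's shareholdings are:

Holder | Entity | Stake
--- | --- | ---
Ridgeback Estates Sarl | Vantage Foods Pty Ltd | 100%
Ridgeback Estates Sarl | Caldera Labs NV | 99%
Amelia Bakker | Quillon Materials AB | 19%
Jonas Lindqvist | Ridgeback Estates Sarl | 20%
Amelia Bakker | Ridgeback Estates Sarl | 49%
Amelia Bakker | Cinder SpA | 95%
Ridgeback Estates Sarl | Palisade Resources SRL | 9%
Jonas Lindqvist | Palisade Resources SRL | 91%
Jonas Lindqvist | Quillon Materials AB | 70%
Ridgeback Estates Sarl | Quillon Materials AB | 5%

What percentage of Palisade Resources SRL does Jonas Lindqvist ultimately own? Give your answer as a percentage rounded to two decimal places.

92.80%

Jonas reaches Palisade along 2 paths.
Via Ridgeback: 20% × 9% = 1.8%.
Direct stake: 91% = 91%.
Total: 1.8% + 91% = 92.8%.
Rounded: 92.80%.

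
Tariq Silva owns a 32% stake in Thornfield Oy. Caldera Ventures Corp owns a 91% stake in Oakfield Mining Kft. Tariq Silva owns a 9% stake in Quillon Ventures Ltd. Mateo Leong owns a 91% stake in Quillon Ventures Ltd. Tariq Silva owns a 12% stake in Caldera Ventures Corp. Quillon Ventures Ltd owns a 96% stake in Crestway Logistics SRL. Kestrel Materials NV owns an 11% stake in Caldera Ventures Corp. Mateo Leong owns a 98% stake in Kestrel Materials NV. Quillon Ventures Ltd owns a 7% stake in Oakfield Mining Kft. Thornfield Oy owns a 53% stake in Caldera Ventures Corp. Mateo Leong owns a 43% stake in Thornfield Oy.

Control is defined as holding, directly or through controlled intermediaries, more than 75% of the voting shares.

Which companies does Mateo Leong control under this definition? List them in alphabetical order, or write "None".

Crestway Logistics SRL, Kestrel Materials NV, Quillon Ventures Ltd

Mateo holds 91% of Quillon, so Mateo controls Quillon.
Mateo holds 98% of Kestrel, so Mateo controls Kestrel.
Quillon holds 96% of Crestway, so Mateo controls Crestway.
No other company's threshold is met.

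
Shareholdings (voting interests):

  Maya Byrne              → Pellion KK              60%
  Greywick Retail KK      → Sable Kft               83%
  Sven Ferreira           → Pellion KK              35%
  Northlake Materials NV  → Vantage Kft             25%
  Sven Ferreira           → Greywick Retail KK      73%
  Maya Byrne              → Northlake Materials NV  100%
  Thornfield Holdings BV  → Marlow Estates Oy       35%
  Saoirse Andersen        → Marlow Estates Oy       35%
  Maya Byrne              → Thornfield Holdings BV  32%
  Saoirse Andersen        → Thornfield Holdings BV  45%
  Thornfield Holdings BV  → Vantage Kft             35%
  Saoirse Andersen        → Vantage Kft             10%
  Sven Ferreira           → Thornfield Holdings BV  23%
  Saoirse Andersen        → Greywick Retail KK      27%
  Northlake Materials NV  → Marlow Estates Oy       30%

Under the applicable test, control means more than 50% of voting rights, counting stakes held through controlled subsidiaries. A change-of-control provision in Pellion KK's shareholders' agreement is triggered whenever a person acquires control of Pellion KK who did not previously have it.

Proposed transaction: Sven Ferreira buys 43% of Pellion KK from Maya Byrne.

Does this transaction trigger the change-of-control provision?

Yes

The purchase adds only to Sven's holdings (Maya's stake shrinks), so Sven is the only person who could newly come to control Pellion.
Sven holds 73% of Greywick, so Sven controls Greywick.
Greywick holds 83% of Sable, so Sven controls Sable.
In Pellion, Sven's side holds only 35%, not > 50%.
So before the transaction, Sven does not control Pellion.
After the purchase, Sven's direct stake in Pellion rises to 35% + 43% = 78%, and Maya's stake falls to 17%.
Sven holds 78% of Pellion, so Sven controls Pellion.
Sven did not control Pellion before and does after, so the clause is triggered.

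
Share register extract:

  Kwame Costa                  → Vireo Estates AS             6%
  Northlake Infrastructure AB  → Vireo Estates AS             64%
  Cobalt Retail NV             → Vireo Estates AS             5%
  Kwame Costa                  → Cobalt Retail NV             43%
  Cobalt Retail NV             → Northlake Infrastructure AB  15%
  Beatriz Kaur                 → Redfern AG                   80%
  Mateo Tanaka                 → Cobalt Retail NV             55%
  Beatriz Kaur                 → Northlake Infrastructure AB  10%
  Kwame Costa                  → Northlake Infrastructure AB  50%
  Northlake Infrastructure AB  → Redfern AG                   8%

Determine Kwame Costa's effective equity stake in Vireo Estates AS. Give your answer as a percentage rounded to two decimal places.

44.28%

Kwame reaches Vireo along 4 paths.
Via Cobalt → Northlake: 43% × 15% × 64% = 4.128%.
Via Northlake: 50% × 64% = 32%.
Direct stake: 6% = 6%.
Via Cobalt: 43% × 5% = 2.15%.
Total: 4.128% + 32% + 6% + 2.15% = 44.278%.
Rounded: 44.28%.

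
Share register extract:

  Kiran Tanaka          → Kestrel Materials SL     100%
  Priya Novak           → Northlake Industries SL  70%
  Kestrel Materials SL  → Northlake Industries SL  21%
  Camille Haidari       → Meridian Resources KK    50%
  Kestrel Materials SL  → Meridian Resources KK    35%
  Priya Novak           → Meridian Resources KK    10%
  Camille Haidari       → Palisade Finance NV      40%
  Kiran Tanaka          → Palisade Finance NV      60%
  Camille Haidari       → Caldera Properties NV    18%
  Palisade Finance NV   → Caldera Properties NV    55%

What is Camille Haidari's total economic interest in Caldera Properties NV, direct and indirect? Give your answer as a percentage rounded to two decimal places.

40.00%

Camille reaches Caldera along 2 paths.
Via Palisade: 40% × 55% = 22%.
Direct stake: 18% = 18%.
Total: 22% + 18% = 40%.
Rounded: 40.00%.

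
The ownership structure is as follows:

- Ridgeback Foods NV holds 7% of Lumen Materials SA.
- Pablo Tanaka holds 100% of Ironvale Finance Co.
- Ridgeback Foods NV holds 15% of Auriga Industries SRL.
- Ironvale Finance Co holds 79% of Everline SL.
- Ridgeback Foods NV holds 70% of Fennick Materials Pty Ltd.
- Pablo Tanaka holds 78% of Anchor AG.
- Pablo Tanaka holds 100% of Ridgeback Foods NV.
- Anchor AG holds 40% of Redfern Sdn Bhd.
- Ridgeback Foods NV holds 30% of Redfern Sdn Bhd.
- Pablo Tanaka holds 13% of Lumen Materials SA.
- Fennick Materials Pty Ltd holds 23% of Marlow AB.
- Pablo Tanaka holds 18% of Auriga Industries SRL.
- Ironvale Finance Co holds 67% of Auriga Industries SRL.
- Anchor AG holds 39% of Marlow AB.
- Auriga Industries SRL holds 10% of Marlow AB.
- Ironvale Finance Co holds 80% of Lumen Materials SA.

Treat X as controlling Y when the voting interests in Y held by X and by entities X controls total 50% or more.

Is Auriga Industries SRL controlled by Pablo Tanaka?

Pablo holds 100% of Ridgeback, so Pablo controls Ridgeback.
Pablo holds 100% of Ironvale, so Pablo controls Ironvale.
Ridgeback and Ironvale and Pablo together hold 15% + 67% + 18% = 100% of Auriga, so Pablo controls Auriga.

Yes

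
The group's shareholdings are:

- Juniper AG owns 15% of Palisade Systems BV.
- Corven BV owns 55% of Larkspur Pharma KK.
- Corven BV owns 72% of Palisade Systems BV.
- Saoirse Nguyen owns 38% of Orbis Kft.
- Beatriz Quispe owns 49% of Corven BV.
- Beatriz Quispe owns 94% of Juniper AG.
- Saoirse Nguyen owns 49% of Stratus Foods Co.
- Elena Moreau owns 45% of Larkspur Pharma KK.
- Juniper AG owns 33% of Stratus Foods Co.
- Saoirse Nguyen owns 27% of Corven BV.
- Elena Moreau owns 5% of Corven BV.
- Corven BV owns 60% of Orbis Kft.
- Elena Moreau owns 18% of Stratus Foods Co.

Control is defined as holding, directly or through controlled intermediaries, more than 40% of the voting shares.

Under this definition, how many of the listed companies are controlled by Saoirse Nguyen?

Saoirse holds 49% of Stratus, so Saoirse controls Stratus.
No other company's threshold is met.
Saoirse controls 1 company.

1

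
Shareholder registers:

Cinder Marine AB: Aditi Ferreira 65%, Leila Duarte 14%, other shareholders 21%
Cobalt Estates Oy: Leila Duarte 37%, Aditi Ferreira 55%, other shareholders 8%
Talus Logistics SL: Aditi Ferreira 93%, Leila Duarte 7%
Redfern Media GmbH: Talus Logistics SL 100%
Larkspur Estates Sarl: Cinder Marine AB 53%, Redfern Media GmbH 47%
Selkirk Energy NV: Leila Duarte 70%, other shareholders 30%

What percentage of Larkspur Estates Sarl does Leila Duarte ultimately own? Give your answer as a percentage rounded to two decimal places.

10.71%

Leila reaches Larkspur along 2 paths.
Via Cinder: 14% × 53% = 7.42%.
Via Talus → Redfern: 7% × 100% × 47% = 3.29%.
Total: 7.42% + 3.29% = 10.71%.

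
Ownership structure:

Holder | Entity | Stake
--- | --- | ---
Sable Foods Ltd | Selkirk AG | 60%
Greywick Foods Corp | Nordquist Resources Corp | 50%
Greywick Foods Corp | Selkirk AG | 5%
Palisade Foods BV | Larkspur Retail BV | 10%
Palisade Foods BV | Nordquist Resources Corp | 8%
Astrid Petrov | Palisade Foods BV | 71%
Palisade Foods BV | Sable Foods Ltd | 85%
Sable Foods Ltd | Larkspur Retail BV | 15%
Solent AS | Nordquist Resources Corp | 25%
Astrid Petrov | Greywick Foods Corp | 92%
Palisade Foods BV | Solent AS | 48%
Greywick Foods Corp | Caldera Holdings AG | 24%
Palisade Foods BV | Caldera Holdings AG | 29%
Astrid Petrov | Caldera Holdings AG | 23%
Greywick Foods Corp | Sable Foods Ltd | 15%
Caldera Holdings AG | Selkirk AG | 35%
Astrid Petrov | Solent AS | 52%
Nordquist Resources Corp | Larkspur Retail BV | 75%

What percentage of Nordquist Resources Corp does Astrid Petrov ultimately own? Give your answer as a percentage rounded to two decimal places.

Astrid reaches Nordquist along 4 paths.
Via Palisade: 71% × 8% = 5.68%.
Via Greywick: 92% × 50% = 46%.
Via Palisade → Solent: 71% × 48% × 25% = 8.52%.
Via Solent: 52% × 25% = 13%.
Total: 5.68% + 46% + 8.52% + 13% = 73.2%.
Rounded: 73.20%.

73.20%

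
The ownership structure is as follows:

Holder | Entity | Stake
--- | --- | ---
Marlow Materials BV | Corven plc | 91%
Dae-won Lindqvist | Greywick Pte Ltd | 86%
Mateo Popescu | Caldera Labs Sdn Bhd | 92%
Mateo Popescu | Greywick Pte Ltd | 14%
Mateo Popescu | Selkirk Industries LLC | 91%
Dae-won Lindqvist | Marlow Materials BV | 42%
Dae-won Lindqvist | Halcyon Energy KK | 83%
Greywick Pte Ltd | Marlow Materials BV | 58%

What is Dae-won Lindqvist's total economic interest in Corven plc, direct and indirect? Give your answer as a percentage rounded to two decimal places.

83.61%

Dae-won reaches Corven along 2 paths.
Via Greywick → Marlow: 86% × 58% × 91% = 45.3908%.
Via Marlow: 42% × 91% = 38.22%.
Total: 45.3908% + 38.22% = 83.6108%.
Rounded: 83.61%.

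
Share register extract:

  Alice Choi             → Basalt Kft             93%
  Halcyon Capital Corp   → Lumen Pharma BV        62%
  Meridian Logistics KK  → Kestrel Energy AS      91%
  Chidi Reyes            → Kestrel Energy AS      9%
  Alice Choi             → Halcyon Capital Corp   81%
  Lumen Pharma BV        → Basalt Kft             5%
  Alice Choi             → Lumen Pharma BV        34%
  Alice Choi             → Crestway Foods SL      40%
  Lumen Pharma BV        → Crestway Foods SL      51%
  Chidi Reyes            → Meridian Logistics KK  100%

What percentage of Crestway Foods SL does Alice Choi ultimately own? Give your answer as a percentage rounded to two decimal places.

82.95%

Alice reaches Crestway along 3 paths.
Via Halcyon → Lumen: 81% × 62% × 51% = 25.6122%.
Via Lumen: 34% × 51% = 17.34%.
Direct stake: 40% = 40%.
Total: 25.6122% + 17.34% + 40% = 82.9522%.
Rounded: 82.95%.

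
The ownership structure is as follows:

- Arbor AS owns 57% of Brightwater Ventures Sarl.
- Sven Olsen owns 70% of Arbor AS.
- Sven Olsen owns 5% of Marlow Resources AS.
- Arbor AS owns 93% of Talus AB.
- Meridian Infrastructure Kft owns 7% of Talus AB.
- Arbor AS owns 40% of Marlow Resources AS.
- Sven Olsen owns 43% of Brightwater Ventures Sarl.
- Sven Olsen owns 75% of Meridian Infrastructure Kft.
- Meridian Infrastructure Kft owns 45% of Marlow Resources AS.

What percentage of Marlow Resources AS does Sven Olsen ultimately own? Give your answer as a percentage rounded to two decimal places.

66.75%

Sven reaches Marlow along 3 paths.
Via Arbor: 70% × 40% = 28%.
Via Meridian: 75% × 45% = 33.75%.
Direct stake: 5% = 5%.
Total: 28% + 33.75% + 5% = 66.75%.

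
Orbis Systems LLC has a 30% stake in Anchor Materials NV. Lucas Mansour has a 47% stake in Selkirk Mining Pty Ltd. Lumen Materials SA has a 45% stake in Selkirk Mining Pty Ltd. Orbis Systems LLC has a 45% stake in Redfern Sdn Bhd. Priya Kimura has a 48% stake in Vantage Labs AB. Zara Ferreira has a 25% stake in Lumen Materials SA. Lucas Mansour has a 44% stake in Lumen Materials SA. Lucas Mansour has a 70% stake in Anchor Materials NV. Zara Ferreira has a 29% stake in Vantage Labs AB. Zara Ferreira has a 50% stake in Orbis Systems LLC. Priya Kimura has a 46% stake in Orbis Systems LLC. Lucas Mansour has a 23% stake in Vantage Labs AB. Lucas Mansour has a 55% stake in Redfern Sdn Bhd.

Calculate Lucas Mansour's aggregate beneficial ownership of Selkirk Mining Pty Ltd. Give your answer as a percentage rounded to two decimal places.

66.80%

Lucas reaches Selkirk along 2 paths.
Direct stake: 47% = 47%.
Via Lumen: 44% × 45% = 19.8%.
Total: 47% + 19.8% = 66.8%.
Rounded: 66.80%.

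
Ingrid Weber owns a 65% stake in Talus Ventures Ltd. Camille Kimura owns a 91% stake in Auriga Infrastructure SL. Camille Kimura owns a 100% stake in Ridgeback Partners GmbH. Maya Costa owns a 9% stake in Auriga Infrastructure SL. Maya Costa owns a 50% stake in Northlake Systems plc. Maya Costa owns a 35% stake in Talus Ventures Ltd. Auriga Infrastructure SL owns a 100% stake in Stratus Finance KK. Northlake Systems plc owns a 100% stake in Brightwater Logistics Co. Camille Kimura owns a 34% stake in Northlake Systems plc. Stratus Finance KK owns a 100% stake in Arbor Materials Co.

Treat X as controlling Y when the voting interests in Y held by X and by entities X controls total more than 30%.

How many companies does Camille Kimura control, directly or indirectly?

6

Camille holds 34% of Northlake, so Camille controls Northlake.
Camille holds 100% of Ridgeback, so Camille controls Ridgeback.
Northlake holds 100% of Brightwater, so Camille controls Brightwater.
Camille holds 91% of Auriga, so Camille controls Auriga.
Auriga holds 100% of Stratus, so Camille controls Stratus.
Stratus holds 100% of Arbor, so Camille controls Arbor.
No other company's threshold is met.
Camille controls 6 companies.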